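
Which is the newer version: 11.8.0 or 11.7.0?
11.8.0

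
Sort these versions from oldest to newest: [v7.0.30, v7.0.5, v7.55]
[v7.0.5, v7.0.30, v7.55]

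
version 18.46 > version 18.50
False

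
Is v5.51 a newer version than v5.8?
Yes. Version numbers are compared segment by segment as integers, not as decimals: minor version 51 > 8, so v5.51 > v5.8 (even though the decimal 5.51 < 5.8).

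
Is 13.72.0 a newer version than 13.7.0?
Yes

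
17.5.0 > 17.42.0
False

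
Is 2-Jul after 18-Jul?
No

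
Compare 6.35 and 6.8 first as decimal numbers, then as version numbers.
As decimals: 6.35 < 6.8. As versions: v6.35 > v6.8 (minor version 35 > 8).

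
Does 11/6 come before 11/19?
Yes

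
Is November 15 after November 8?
Yes. Day 15 comes after day 8 in November — this is a date comparison, not a decimal one (the decimal 11.15 would be smaller than 11.8).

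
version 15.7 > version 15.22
False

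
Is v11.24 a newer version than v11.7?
Yes. Version numbers are compared segment by segment as integers, not as decimals: minor version 24 > 7, so v11.24 > v11.7 (even though the decimal 11.24 < 11.7).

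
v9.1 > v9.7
False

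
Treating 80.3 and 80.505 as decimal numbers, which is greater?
80.505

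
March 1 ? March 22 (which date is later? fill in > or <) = <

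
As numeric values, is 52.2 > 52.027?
True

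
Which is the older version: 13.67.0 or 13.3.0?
13.3.0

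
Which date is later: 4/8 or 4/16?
4/16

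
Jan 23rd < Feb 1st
True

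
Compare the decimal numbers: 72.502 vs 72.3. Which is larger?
72.502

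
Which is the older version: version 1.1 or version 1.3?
version 1.1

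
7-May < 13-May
True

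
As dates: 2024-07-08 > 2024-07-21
False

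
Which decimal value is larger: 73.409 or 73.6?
73.6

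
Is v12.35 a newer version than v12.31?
Yes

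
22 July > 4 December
False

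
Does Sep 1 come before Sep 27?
Yes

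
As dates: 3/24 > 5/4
False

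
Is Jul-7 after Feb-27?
Yes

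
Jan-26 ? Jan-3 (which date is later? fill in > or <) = >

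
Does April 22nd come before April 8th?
No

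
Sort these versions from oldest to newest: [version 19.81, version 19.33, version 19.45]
[version 19.33, version 19.45, version 19.81]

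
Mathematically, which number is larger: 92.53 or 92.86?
92.86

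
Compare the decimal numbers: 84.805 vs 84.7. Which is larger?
84.805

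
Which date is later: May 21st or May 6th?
May 21st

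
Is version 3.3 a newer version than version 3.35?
No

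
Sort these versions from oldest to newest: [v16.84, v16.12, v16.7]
[v16.7, v16.12, v16.84]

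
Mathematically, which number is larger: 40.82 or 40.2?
40.82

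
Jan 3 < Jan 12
True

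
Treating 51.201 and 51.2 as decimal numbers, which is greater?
51.201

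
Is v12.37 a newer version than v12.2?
Yes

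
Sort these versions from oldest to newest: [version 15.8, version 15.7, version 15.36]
[version 15.7, version 15.8, version 15.36]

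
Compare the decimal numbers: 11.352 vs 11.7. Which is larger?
11.7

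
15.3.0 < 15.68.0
True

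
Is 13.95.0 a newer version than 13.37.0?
Yes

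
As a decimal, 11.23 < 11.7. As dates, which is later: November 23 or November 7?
November 23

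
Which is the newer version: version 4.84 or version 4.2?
version 4.84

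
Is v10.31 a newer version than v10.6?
Yes. Version numbers are compared segment by segment as integers, not as decimals: minor version 31 > 6, so v10.31 > v10.6 (even though the decimal 10.31 < 10.6).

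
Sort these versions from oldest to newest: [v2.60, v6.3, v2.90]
[v2.60, v2.90, v6.3]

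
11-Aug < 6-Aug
False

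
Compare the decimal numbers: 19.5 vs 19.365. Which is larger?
19.5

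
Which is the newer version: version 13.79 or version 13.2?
version 13.79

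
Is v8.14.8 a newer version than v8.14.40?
No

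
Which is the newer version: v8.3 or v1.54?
v8.3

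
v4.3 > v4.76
False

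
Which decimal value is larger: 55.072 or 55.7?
55.7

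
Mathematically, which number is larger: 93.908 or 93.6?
93.908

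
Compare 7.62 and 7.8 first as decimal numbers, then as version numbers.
As decimals: 7.62 < 7.8. As versions: v7.62 > v7.8 (minor version 62 > 8).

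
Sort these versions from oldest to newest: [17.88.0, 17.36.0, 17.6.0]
[17.6.0, 17.36.0, 17.88.0]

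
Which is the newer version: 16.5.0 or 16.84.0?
16.84.0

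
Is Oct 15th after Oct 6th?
Yes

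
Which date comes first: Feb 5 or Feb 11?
Feb 5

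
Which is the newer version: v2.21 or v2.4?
v2.21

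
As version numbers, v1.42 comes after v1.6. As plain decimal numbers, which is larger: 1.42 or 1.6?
1.6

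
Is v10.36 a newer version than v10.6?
Yes. Version numbers are compared segment by segment as integers, not as decimals: minor version 36 > 6, so v10.36 > v10.6 (even though the decimal 10.36 < 10.6).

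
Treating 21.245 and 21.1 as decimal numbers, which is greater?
21.245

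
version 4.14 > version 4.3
True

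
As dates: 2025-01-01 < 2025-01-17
True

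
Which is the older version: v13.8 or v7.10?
v7.10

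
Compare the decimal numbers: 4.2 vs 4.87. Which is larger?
4.87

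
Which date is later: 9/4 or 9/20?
9/20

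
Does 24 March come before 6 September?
Yes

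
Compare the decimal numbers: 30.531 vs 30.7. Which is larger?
30.7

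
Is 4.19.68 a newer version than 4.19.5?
Yes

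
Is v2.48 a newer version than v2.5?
Yes. Version numbers are compared segment by segment as integers, not as decimals: minor version 48 > 5, so v2.48 > v2.5 (even though the decimal 2.48 < 2.5).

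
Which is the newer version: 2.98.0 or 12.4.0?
12.4.0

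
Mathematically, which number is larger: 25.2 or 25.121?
25.2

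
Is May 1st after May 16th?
No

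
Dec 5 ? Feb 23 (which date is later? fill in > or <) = >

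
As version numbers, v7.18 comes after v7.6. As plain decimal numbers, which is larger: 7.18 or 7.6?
7.6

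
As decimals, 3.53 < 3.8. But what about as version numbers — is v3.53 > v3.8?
True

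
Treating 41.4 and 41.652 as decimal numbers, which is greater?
41.652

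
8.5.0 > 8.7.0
False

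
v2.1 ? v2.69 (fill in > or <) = <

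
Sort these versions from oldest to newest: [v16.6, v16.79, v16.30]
[v16.6, v16.30, v16.79]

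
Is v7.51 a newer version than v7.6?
Yes. Version numbers are compared segment by segment as integers, not as decimals: minor version 51 > 6, so v7.51 > v7.6 (even though the decimal 7.51 < 7.6).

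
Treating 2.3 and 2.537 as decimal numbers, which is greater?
2.537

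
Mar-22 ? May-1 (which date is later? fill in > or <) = <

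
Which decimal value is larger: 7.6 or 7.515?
7.6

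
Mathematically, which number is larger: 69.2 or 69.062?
69.2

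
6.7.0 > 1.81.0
True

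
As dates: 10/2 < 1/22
False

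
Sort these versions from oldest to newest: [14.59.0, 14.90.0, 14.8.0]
[14.8.0, 14.59.0, 14.90.0]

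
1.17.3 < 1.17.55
True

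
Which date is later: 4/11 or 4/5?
4/11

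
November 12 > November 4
True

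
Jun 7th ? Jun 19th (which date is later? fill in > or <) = <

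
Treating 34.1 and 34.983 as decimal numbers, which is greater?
34.983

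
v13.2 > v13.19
False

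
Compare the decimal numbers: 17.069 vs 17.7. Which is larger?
17.7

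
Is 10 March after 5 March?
Yes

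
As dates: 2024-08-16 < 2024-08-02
False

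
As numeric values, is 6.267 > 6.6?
False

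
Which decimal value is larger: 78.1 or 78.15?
78.15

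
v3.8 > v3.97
False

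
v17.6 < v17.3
False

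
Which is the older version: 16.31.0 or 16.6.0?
16.6.0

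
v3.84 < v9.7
True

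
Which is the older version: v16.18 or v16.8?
v16.8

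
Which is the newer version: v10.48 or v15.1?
v15.1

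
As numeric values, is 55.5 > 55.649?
False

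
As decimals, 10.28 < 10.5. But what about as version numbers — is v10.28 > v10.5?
True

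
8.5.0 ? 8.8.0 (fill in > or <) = <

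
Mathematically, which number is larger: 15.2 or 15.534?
15.534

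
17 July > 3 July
True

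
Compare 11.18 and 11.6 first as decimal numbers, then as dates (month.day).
As decimals: 11.18 < 11.6. As dates: 11/18 is later than 11/6 (day 18 > day 6).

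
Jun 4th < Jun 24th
True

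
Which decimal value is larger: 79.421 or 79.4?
79.421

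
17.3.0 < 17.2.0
False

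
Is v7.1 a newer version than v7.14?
No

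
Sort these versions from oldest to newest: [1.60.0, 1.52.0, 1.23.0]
[1.23.0, 1.52.0, 1.60.0]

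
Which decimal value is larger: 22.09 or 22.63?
22.63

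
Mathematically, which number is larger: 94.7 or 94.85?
94.85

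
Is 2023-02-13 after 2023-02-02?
Yes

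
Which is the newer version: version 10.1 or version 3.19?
version 10.1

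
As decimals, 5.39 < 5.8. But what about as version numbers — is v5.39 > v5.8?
True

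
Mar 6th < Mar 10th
True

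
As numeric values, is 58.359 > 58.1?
True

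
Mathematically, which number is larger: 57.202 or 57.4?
57.4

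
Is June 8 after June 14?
No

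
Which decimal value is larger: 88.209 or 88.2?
88.209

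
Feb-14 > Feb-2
True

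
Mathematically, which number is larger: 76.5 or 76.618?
76.618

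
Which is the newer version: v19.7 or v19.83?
v19.83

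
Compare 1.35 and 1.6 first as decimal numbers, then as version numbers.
As decimals: 1.35 < 1.6. As versions: v1.35 > v1.6 (minor version 35 > 6).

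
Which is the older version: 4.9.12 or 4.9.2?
4.9.2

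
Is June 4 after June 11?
No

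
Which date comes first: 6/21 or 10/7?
6/21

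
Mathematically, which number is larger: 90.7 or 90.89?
90.89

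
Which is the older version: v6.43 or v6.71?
v6.43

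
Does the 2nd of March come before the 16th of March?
Yes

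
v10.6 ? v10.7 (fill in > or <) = <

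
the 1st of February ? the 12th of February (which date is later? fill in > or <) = <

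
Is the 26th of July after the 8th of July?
Yes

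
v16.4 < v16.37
True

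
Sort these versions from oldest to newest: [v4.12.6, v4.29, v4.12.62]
[v4.12.6, v4.12.62, v4.29]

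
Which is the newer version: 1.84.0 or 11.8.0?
11.8.0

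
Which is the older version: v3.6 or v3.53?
v3.6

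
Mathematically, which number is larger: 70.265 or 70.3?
70.3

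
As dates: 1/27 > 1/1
True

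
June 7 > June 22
False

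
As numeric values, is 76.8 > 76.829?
False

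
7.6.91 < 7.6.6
False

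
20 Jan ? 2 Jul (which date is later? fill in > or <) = <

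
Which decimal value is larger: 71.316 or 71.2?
71.316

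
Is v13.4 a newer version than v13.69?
No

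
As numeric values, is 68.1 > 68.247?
False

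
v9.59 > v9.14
True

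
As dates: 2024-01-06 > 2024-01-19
False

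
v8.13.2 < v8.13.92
True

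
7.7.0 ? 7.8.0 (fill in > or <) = <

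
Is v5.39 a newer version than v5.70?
No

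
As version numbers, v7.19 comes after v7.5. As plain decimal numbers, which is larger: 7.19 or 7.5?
7.5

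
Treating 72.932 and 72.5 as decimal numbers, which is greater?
72.932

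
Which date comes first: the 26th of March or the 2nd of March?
the 2nd of March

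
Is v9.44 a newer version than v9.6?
Yes. Version numbers are compared segment by segment as integers, not as decimals: minor version 44 > 6, so v9.44 > v9.6 (even though the decimal 9.44 < 9.6).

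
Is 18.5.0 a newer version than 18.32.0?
No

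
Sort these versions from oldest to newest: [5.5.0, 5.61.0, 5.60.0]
[5.5.0, 5.60.0, 5.61.0]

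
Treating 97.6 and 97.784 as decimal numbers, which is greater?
97.784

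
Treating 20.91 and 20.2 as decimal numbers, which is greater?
20.91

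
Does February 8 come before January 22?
No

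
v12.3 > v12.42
False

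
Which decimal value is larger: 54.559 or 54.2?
54.559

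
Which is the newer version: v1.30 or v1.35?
v1.35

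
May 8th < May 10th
True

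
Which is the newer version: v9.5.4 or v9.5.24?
v9.5.24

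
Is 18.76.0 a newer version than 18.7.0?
Yes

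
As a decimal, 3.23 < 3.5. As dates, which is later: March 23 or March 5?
March 23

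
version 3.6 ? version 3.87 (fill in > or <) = <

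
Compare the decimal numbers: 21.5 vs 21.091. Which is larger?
21.5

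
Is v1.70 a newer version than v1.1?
Yes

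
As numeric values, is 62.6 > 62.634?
False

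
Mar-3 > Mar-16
False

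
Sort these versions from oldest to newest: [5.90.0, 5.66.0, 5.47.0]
[5.47.0, 5.66.0, 5.90.0]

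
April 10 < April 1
False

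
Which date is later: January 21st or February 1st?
February 1st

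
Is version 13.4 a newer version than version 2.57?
Yes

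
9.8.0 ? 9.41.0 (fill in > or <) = <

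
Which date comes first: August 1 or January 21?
January 21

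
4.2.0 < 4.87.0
True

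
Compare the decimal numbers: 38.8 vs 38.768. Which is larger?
38.8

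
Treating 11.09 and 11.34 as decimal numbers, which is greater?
11.34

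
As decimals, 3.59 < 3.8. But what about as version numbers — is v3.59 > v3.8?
True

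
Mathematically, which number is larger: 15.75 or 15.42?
15.75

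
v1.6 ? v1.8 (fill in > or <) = <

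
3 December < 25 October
False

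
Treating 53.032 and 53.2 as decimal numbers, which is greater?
53.2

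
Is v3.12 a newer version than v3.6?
Yes. Version numbers are compared segment by segment as integers, not as decimals: minor version 12 > 6, so v3.12 > v3.6 (even though the decimal 3.12 < 3.6).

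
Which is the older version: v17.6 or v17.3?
v17.3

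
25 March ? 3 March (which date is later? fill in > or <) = >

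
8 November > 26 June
True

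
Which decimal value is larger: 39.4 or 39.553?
39.553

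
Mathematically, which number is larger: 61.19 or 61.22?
61.22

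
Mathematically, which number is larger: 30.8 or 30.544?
30.8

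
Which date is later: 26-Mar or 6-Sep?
6-Sep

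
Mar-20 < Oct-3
True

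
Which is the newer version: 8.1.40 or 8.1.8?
8.1.40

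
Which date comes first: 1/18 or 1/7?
1/7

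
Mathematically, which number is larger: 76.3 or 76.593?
76.593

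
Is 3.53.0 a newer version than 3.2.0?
Yes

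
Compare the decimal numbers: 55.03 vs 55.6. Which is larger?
55.6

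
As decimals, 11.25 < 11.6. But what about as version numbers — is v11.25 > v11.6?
True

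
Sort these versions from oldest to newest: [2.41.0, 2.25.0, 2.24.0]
[2.24.0, 2.25.0, 2.41.0]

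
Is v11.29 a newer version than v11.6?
Yes. Version numbers are compared segment by segment as integers, not as decimals: minor version 29 > 6, so v11.29 > v11.6 (even though the decimal 11.29 < 11.6).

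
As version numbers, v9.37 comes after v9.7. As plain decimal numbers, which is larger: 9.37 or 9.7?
9.7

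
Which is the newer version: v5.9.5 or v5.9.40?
v5.9.40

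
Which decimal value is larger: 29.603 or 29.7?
29.7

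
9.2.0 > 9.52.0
False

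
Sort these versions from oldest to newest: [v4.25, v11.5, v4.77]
[v4.25, v4.77, v11.5]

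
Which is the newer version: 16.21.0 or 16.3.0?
16.21.0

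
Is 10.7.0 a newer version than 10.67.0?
No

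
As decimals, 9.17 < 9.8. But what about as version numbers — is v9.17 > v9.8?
True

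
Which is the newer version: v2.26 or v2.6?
v2.26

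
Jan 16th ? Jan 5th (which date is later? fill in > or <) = >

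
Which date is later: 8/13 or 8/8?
8/13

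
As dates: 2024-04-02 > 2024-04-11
False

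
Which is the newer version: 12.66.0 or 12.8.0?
12.66.0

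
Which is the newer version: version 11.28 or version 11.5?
version 11.28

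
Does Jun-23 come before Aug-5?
Yes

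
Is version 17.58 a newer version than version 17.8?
Yes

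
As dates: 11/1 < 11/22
True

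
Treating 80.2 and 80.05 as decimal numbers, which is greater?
80.2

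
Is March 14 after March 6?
Yes. Day 14 comes after day 6 in March — this is a date comparison, not a decimal one (the decimal 3.14 would be smaller than 3.6).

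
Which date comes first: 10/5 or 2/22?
2/22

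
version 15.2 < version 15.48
True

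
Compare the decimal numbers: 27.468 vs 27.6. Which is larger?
27.6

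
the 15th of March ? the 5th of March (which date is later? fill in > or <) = >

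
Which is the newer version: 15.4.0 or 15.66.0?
15.66.0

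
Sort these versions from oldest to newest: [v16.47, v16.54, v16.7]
[v16.7, v16.47, v16.54]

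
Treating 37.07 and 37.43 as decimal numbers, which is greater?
37.43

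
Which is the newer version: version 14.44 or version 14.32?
version 14.44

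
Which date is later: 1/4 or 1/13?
1/13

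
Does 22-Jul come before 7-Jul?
No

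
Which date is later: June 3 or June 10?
June 10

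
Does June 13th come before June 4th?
No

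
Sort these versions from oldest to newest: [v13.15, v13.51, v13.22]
[v13.15, v13.22, v13.51]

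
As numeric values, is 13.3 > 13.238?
True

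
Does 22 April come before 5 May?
Yes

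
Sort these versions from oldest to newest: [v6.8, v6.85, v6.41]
[v6.8, v6.41, v6.85]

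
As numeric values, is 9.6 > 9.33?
True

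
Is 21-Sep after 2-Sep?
Yes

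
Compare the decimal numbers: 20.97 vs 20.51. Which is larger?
20.97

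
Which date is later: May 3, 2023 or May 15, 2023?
May 15, 2023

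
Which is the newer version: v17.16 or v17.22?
v17.22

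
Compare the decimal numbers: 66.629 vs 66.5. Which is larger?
66.629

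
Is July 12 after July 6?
Yes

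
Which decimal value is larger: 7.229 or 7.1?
7.229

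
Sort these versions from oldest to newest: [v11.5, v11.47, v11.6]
[v11.5, v11.6, v11.47]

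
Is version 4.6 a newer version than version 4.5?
Yes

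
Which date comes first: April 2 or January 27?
January 27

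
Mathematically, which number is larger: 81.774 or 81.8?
81.8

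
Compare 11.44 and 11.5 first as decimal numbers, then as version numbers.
As decimals: 11.44 < 11.5. As versions: v11.44 > v11.5 (minor version 44 > 5).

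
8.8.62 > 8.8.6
True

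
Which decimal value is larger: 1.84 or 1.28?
1.84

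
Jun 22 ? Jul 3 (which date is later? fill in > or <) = <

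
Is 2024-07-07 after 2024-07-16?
No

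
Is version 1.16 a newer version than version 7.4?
No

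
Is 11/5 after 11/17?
No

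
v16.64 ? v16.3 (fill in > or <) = >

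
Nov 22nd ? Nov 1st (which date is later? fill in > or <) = >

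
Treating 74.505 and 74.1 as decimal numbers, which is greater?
74.505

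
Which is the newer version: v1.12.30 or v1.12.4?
v1.12.30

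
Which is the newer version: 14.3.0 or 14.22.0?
14.22.0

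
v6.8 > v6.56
False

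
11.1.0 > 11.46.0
False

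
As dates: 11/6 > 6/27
True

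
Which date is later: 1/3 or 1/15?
1/15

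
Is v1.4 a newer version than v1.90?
No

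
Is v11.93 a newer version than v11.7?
Yes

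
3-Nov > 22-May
True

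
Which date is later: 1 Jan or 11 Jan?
11 Jan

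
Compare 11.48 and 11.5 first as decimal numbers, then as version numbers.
As decimals: 11.48 < 11.5. As versions: v11.48 > v11.5 (minor version 48 > 5).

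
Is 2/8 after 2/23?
No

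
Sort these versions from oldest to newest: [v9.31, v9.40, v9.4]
[v9.4, v9.31, v9.40]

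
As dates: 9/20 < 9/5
False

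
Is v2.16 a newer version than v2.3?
Yes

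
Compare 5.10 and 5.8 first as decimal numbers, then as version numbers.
As decimals: 5.10 < 5.8. As versions: v5.10 > v5.8 (minor version 10 > 8).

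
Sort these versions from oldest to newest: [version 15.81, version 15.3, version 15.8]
[version 15.3, version 15.8, version 15.81]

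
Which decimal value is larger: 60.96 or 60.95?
60.96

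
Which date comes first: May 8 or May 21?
May 8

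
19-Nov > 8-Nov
True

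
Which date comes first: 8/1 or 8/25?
8/1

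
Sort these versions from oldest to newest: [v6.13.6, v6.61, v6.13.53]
[v6.13.6, v6.13.53, v6.61]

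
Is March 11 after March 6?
Yes. Day 11 comes after day 6 in March — this is a date comparison, not a decimal one (the decimal 3.11 would be smaller than 3.6).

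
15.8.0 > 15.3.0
True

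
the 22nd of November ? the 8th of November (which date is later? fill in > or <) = >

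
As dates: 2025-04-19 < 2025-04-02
False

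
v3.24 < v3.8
False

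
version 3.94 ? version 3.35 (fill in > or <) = >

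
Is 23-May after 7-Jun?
No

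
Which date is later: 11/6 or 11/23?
11/23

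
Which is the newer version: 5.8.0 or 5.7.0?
5.8.0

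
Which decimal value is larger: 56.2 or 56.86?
56.86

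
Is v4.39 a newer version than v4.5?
Yes. Version numbers are compared segment by segment as integers, not as decimals: minor version 39 > 5, so v4.39 > v4.5 (even though the decimal 4.39 < 4.5).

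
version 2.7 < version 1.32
False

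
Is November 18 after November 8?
Yes. Day 18 comes after day 8 in November — this is a date comparison, not a decimal one (the decimal 11.18 would be smaller than 11.8).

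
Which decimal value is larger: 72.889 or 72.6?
72.889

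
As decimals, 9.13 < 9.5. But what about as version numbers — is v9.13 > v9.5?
True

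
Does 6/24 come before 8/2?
Yes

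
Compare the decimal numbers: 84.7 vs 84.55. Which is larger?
84.7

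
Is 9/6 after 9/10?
No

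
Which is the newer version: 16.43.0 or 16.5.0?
16.43.0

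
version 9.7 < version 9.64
True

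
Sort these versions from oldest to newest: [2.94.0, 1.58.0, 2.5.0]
[1.58.0, 2.5.0, 2.94.0]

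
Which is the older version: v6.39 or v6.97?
v6.39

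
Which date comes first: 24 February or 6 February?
6 February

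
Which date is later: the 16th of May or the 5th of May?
the 16th of May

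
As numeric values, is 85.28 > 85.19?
True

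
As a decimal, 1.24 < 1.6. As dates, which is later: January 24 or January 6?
January 24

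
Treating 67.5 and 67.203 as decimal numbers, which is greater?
67.5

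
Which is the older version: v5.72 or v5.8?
v5.8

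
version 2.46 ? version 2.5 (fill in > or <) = >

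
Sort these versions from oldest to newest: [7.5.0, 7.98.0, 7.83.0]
[7.5.0, 7.83.0, 7.98.0]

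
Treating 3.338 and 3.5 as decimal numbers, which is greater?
3.5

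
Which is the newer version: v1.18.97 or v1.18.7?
v1.18.97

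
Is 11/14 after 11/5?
Yes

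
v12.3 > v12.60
False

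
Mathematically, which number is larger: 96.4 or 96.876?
96.876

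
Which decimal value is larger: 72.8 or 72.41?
72.8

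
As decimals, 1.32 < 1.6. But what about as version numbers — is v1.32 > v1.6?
True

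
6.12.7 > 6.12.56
False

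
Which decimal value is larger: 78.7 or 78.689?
78.7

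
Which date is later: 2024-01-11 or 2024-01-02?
2024-01-11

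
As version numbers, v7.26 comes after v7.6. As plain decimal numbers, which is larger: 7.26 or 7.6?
7.6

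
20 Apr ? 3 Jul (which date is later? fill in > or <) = <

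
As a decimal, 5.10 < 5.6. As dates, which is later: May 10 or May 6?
May 10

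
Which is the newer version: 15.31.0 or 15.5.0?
15.31.0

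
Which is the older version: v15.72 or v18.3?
v15.72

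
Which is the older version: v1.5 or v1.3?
v1.3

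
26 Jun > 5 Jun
True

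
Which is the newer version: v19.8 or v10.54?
v19.8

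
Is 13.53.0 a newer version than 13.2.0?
Yes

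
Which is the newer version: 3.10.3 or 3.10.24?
3.10.24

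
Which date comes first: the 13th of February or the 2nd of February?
the 2nd of February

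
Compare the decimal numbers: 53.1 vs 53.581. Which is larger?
53.581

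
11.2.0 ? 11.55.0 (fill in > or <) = <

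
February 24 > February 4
True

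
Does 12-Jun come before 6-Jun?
No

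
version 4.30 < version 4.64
True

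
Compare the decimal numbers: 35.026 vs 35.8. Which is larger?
35.8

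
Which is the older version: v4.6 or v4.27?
v4.6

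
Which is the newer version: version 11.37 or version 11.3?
version 11.37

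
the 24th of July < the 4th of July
False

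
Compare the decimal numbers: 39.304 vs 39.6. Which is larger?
39.6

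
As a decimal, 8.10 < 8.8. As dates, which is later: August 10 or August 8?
August 10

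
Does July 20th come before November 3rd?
Yes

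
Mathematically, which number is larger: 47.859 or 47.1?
47.859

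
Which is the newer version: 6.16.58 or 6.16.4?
6.16.58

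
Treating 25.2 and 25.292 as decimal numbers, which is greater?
25.292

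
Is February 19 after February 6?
Yes. Day 19 comes after day 6 in February — this is a date comparison, not a decimal one (the decimal 2.19 would be smaller than 2.6).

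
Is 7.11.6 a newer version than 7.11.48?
No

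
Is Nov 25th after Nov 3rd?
Yes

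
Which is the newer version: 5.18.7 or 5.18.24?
5.18.24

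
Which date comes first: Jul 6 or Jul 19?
Jul 6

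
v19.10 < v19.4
False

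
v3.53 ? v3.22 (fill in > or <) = >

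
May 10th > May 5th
True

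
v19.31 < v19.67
True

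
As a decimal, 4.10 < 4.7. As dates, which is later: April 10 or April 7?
April 10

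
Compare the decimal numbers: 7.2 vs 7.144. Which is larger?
7.2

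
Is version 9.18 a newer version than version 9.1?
Yes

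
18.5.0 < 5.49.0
False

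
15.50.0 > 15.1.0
True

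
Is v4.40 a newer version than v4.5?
Yes. Version numbers are compared segment by segment as integers, not as decimals: minor version 40 > 5, so v4.40 > v4.5 (even though the decimal 4.40 < 4.5).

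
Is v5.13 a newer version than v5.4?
Yes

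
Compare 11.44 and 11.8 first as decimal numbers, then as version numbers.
As decimals: 11.44 < 11.8. As versions: v11.44 > v11.8 (minor version 44 > 8).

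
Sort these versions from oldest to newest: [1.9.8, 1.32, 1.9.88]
[1.9.8, 1.9.88, 1.32]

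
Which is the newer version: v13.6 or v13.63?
v13.63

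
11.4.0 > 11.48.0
False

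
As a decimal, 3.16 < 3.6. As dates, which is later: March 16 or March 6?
March 16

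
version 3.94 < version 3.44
False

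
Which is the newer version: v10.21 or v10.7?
v10.21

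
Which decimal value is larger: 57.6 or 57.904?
57.904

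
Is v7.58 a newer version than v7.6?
Yes. Version numbers are compared segment by segment as integers, not as decimals: minor version 58 > 6, so v7.58 > v7.6 (even though the decimal 7.58 < 7.6).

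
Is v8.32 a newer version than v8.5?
Yes. Version numbers are compared segment by segment as integers, not as decimals: minor version 32 > 5, so v8.32 > v8.5 (even though the decimal 8.32 < 8.5).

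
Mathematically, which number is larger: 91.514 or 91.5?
91.514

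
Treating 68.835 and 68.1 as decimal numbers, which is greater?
68.835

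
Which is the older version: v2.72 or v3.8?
v2.72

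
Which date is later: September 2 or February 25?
September 2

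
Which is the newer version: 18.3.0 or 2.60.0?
18.3.0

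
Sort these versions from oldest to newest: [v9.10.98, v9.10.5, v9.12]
[v9.10.5, v9.10.98, v9.12]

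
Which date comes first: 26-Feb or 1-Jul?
26-Feb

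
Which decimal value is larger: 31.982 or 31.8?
31.982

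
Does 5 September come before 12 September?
Yes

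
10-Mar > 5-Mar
True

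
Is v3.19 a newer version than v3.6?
Yes. Version numbers are compared segment by segment as integers, not as decimals: minor version 19 > 6, so v3.19 > v3.6 (even though the decimal 3.19 < 3.6).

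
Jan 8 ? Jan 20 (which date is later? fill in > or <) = <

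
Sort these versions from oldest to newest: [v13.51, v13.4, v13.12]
[v13.4, v13.12, v13.51]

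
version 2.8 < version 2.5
False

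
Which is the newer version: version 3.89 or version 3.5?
version 3.89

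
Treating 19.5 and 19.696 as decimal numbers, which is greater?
19.696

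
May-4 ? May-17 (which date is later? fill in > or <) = <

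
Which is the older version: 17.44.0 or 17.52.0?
17.44.0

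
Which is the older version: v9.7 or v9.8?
v9.7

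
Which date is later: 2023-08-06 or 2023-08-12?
2023-08-12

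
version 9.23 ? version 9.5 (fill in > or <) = >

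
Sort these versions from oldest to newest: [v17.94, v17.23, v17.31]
[v17.23, v17.31, v17.94]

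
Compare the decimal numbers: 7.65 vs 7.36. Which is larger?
7.65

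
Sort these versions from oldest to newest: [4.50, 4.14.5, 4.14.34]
[4.14.5, 4.14.34, 4.50]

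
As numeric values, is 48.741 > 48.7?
True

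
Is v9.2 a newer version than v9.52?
No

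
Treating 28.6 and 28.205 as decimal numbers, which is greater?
28.6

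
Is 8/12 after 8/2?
Yes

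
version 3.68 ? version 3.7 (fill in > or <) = >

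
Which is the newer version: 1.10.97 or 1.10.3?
1.10.97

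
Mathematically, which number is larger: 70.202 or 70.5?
70.5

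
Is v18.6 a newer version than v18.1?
Yes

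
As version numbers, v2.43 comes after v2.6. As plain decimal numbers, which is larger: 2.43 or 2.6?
2.6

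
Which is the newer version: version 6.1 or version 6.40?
version 6.40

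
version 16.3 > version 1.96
True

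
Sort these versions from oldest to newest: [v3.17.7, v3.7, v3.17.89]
[v3.7, v3.17.7, v3.17.89]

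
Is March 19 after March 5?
Yes. Day 19 comes after day 5 in March — this is a date comparison, not a decimal one (the decimal 3.19 would be smaller than 3.5).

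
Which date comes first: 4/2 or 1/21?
1/21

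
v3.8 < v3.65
True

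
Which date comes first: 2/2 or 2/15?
2/2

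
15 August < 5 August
False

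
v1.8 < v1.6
False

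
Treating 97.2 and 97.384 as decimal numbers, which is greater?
97.384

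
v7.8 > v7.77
False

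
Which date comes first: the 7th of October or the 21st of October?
the 7th of October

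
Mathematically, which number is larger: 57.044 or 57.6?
57.6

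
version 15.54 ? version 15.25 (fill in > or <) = >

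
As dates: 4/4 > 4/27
False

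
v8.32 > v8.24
True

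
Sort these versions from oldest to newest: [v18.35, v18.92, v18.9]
[v18.9, v18.35, v18.92]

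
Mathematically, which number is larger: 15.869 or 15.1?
15.869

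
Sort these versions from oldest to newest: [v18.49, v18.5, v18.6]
[v18.5, v18.6, v18.49]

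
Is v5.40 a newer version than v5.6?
Yes. Version numbers are compared segment by segment as integers, not as decimals: minor version 40 > 6, so v5.40 > v5.6 (even though the decimal 5.40 < 5.6).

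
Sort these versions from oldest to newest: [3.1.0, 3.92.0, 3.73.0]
[3.1.0, 3.73.0, 3.92.0]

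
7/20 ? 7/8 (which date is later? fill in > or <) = >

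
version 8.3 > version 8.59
False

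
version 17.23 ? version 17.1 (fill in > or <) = >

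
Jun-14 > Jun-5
True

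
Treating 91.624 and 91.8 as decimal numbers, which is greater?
91.8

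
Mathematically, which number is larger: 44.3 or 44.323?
44.323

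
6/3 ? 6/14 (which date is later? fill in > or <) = <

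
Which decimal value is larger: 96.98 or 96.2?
96.98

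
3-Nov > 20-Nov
False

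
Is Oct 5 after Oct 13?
No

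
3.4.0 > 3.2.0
True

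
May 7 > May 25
False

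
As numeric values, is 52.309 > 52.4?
False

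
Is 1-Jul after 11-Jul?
No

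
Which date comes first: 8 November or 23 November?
8 November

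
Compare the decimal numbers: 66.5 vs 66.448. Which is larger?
66.5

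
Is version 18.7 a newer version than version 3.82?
Yes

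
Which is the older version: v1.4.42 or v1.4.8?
v1.4.8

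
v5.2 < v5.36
True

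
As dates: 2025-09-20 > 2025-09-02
True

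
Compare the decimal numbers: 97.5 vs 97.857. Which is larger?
97.857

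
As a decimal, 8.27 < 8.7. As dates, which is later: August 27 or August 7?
August 27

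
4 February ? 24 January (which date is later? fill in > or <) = >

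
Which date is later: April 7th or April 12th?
April 12th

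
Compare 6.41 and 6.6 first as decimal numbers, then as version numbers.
As decimals: 6.41 < 6.6. As versions: v6.41 > v6.6 (minor version 41 > 6).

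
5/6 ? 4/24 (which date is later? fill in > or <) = >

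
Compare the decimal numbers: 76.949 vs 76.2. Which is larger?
76.949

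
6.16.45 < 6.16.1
False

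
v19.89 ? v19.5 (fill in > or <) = >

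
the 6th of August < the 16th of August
True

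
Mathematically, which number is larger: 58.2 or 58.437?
58.437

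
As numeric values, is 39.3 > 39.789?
False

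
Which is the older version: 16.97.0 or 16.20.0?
16.20.0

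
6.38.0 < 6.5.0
False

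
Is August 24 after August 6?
Yes. Day 24 comes after day 6 in August — this is a date comparison, not a decimal one (the decimal 8.24 would be smaller than 8.6).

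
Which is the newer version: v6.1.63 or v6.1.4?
v6.1.63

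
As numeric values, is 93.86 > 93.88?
False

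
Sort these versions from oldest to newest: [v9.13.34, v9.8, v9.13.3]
[v9.8, v9.13.3, v9.13.34]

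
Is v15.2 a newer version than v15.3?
No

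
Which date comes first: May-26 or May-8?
May-8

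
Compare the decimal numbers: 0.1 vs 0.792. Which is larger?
0.792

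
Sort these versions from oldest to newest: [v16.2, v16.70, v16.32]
[v16.2, v16.32, v16.70]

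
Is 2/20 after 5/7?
No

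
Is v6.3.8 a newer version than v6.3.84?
No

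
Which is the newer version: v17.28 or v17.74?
v17.74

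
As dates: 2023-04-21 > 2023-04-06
True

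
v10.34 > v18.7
False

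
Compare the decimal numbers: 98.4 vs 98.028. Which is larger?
98.4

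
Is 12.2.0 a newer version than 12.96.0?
No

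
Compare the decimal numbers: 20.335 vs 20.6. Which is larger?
20.6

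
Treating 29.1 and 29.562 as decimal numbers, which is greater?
29.562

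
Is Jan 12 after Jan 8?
Yes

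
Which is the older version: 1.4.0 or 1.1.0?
1.1.0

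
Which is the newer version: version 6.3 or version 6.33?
version 6.33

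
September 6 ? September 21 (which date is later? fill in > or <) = <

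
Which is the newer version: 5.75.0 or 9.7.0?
9.7.0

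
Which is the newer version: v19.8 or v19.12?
v19.12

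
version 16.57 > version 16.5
True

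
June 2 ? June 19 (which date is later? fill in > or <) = <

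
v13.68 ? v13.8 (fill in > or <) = >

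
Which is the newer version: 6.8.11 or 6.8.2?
6.8.11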